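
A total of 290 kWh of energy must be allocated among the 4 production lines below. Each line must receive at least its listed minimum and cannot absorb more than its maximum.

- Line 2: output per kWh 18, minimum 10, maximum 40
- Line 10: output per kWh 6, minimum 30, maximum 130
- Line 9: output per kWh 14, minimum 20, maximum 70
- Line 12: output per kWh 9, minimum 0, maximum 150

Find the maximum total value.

Meeting every minimum uses 10+30+20+0 = 60 kWh, leaving 230.
Rank by output per kWh: Line 2 18 > Line 9 14 > Line 12 9 > Line 10 6.
Line 2: +30 to 40 (cap) — 200 left.
Line 9 takes 50 more to reach its cap of 70 — 150 left.
Line 12 takes 150 more to reach its cap of 150 — 0 left.
Total = 18×40 + 6×30 + 14×70 + 9×150 = 3230.

3230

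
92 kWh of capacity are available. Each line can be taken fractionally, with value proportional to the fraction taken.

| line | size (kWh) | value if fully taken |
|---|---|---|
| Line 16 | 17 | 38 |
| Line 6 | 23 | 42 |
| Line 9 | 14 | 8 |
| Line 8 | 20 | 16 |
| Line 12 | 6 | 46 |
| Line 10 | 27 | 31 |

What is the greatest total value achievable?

Best value per unit of size first: Line 12 46/6≈7.67, Line 16 38/17≈2.24, Line 6 42/23≈1.83, Line 10 31/27≈1.15, Line 8 16/20≈0.8, Line 9 8/14≈0.571.
Line 12: take in full, 6 kWh for value 46 → 86 left.
Take all of Line 16 (17 kWh, value 38) → 69 kWh left.
Take all of Line 6 (23 kWh, value 42) → 46 kWh left.
Take all of Line 10 (27 kWh, value 31) → 19 kWh left.
Only 19 kWh remain; take 19/20 of Line 8 for value 16×19/20 = 15.2.
Total value = 172.2.

172.2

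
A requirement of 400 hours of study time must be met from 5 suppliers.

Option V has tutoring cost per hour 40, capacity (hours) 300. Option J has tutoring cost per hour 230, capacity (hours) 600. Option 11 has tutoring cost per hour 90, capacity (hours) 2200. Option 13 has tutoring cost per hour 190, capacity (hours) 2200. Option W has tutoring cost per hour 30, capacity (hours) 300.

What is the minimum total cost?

13000

Cheapest first:
Option W at 30: take all 300 hours → 100 still needed.
Option V (40): take the remaining 100 → done.
Option 11, Option 13, Option J: unused.
Cost = 300×30 + 100×40 = 13000.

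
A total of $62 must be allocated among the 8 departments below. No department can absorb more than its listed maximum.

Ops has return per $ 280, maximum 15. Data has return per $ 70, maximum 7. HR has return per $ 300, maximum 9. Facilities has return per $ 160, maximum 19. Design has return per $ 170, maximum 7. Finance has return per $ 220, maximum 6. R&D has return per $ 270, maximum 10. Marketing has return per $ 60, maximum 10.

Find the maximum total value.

Highest return per $ first: HR 300 > Ops 280 > R&D 270 > Finance 220 > Design 170 > Facilities 160 > Data 70 > Marketing 60.
Give HR 9 to hit its cap of 9 ; 53 left.
Give Ops 15 to hit its cap of 15 ; 38 left.
Give R&D 10 to hit its cap of 10 ; 28 left.
Finance takes 6 to reach its cap of 6 ; 22 left.
Design: +7 to 7 (cap) ; 15 left.
Only 15 left; Facilities takes them to reach 15.
Total = 280×15 + 300×9 + 160×15 + 170×7 + 220×6 + 270×10 = 14510.

14510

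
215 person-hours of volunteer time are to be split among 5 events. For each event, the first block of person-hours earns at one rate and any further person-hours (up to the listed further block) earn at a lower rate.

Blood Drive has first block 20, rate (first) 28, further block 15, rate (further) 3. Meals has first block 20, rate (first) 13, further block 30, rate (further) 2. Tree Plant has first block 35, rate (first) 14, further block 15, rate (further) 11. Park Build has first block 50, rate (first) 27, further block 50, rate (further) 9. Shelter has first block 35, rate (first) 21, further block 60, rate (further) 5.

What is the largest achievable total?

Treat each block as its own option and order by rate: Blood Drive/tier1 28 > Park Build/tier1 27 > Shelter/tier1 21 > Tree Plant/tier1 14 > Meals/tier1 13 > Tree Plant/tier2 11 > Park Build/tier2 9 > Shelter/tier2 5 > Blood Drive/tier2 3 > Meals/tier2 2.
Fill Blood Drive tier1 block (20 at 28) → 195 left.
Park Build tier1 at 27: fill all 50 → 145 left.
Shelter/tier1 (21): +35 → 110 left.
Tree Plant tier1 at 14: fill all 35 → 75 left.
Meals tier1 at 13: fill all 20 → 55 left.
Fill Tree Plant tier2 block (15 at 11) → 40 left.
40 remain; put them into Park Build tier2 at 9.
Total = 28×20 + 27×50 + 21×35 + 14×35 + 13×20 + 11×15 + 9×40 = 3920.

3920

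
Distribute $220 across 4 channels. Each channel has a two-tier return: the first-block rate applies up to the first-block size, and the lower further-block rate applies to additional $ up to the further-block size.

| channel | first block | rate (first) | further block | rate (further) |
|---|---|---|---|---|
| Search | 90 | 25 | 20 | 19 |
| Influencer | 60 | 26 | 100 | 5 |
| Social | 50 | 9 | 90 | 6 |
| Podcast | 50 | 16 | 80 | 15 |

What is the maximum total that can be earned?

4990

Order all 8 blocks by rate: Influencer/tier1 26 > Search/tier1 25 > Search/tier2 19 > Podcast/tier1 16 > Podcast/tier2 15 > Social/tier1 9 > Social/tier2 6 > Influencer/tier2 5.
Fill Influencer tier1 block (60 at 26) ; 160 left.
Search tier1 at 25: fill all 90 ; 70 left.
Search/tier2 (19): +20 ; 50 left.
Fill Podcast tier1 block (50 at 16) ; 0 left.
Total = 26×60 + 25×90 + 19×20 + 16×50 = 4990.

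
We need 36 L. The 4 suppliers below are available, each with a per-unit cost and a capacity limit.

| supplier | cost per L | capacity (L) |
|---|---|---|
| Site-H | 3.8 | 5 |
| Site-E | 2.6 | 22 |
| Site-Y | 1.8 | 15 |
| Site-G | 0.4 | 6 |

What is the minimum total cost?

68.4

Use suppliers in increasing cost order.
Take 6 from Site-G at 0.4 → need 30 more.
Site-Y (1.8): use full 15 → 15 L to go.
Site-E at 2.6: take 15 of its 22 → requirement met.
Site-H: unused.
Cost = 6×0.4 + 15×1.8 + 15×2.6 = 68.4.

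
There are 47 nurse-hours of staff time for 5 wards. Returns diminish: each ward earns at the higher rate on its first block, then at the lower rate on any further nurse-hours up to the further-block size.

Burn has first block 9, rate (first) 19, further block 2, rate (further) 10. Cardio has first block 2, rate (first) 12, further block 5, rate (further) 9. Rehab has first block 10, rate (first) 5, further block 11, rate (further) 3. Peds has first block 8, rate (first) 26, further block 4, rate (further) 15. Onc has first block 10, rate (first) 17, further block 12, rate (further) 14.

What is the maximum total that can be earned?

Order all 10 blocks by rate: Peds/T1 26 > Burn/T1 19 > Onc/T1 17 > Peds/T2 15 > Onc/T2 14 > Cardio/T1 12 > Burn/T2 10 > Cardio/T2 9 > Rehab/T1 5 > Rehab/T2 3.
Peds T1 at 26: fill all 8 → 39 left.
Burn T1 at 19: fill all 9 → 30 left.
Onc T1 at 17: fill all 10 → 20 left.
Peds/T2 (15): +4 → 16 left.
Fill Onc T2 block (12 at 14) → 4 left.
Cardio T1 at 12: fill all 2 → 2 left.
Burn T2 at 10: fill all 2 → 0 left.
Total = 26×8 + 19×9 + 17×10 + 15×4 + 14×12 + 12×2 + 10×2 = 821.

821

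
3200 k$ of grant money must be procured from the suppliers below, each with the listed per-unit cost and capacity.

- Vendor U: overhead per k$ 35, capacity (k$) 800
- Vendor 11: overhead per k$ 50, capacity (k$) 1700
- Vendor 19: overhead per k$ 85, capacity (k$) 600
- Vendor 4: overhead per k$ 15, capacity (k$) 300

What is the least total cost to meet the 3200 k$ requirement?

Fill from the cheapest supplier first.
Take 300 from Vendor 4 at 15 — need 2900 more.
Take 800 from Vendor U at 35 — need 2100 more.
Vendor 11 (50): use full 1700 — 400 k$ to go.
Take 400 from Vendor 19 at 85 to finish.
Cost = 300×15 + 800×35 + 1700×50 + 400×85 = 151500.

151500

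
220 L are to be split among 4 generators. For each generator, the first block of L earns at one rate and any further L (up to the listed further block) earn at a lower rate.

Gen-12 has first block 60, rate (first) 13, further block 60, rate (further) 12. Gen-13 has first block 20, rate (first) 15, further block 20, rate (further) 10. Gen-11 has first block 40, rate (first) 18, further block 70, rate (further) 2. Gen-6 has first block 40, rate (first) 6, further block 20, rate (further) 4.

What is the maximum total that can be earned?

Order all 8 blocks by rate: Gen-11/first 18 > Gen-13/first 15 > Gen-12/first 13 > Gen-12/second 12 > Gen-13/second 10 > Gen-6/first 6 > Gen-6/second 4 > Gen-11/second 2.
Fill Gen-11 first block (40 at 18) → 180 left.
Gen-13 first at 15: fill all 20 → 160 left.
Gen-12 first at 13: fill all 60 → 100 left.
Gen-12/second (12): +60 → 40 left.
Gen-13 second at 10: fill all 20 → 20 left.
20 remain; put them into Gen-6 first at 6.
Total = 18×40 + 15×20 + 13×60 + 12×60 + 10×20 + 6×20 = 2840.

2840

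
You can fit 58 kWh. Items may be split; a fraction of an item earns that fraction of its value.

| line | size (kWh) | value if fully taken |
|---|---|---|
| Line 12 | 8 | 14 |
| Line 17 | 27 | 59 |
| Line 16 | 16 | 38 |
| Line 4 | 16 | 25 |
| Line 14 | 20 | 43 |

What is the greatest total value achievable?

129.25

Rank by value-to-size ratio: Line 16 38/16≈2.38, Line 17 59/27≈2.19, Line 14 43/20≈2.15, Line 12 14/8≈1.75, Line 4 25/16≈1.56.
Line 16: take in full, 16 kWh for value 38 — 42 left.
Take all of Line 17 (27 kWh, value 59) — 15 kWh left.
Fill the last 15 kWh with part of Line 14: 15/20 of it earns 32.25.
Total value = 129.25.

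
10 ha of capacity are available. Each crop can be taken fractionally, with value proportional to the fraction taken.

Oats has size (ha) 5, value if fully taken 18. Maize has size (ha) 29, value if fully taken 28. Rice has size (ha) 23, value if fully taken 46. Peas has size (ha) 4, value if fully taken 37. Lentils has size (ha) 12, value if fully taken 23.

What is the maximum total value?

57

Best value per unit of size first: Peas 37/4≈9.25, Oats 18/5≈3.6, Rice 46/23≈2, Lentils 23/12≈1.92, Maize 28/29≈0.966.
Peas: take in full, 4 ha for value 37 → 6 left.
Take all of Oats (5 ha, value 18) → 1 ha left.
1 ha left: a 1/23 share of Rice gives 46×1/23 = 2.
Total value = 57.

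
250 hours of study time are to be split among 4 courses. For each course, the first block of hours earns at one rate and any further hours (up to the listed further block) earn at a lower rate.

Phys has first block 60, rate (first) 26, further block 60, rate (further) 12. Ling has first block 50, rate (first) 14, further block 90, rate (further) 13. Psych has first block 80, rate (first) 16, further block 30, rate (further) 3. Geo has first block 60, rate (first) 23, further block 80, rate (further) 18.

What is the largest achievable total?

Rank every tier by rate: Phys/first 26 > Geo/first 23 > Geo/second 18 > Psych/first 16 > Ling/first 14 > Ling/second 13 > Phys/second 12 > Psych/second 3.
Fill Phys first block (60 at 26) ; 190 left.
Geo first at 23: fill all 60 ; 130 left.
Geo/second (18): +80 ; 50 left.
Psych first at 16: only 50 left, fill 50.
Total = 26×60 + 23×60 + 18×80 + 16×50 = 5180.

5180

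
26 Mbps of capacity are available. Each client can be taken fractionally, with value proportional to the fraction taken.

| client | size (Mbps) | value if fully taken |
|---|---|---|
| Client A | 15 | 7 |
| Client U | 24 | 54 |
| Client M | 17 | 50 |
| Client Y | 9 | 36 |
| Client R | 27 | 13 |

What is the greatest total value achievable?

86

Best value per unit of size first: Client Y 36/9≈4, Client M 50/17≈2.94, Client U 54/24≈2.25, Client R 13/27≈0.481, Client A 7/15≈0.467.
Client Y: take in full, 9 Mbps for value 36 — 17 left.
Take all of Client M (17 Mbps, value 50) — 0 Mbps left.
Total value = 86.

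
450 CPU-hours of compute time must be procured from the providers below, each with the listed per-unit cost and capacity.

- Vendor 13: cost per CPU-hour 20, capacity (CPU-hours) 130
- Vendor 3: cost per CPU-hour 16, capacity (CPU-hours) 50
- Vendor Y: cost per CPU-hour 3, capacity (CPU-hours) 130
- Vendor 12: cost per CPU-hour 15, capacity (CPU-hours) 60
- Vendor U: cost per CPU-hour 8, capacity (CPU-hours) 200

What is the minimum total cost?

Cheapest first:
Vendor Y (3): use full 130 — 320 CPU-hours to go.
Vendor U (8): use full 200 — 120 CPU-hours to go.
Vendor 12 at 15: take all 60 CPU-hours — 60 still needed.
Vendor 3 at 16: take all 50 CPU-hours — 10 still needed.
Vendor 13 at 20: take 10 of its 130 — requirement met.
Cost = 130×3 + 200×8 + 60×15 + 50×16 + 10×20 = 3890.

3890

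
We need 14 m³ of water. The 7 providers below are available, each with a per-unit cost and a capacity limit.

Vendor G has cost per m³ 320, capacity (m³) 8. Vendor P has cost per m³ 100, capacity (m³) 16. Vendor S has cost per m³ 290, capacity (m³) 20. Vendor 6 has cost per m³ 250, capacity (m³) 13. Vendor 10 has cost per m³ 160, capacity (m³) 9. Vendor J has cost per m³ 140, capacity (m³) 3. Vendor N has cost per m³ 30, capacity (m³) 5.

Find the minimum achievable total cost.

1050

Cheapest first:
Vendor N (30): use full 5 ; 9 m³ to go.
Vendor P (100): take the remaining 9 ; done.
Vendor J, Vendor 10, Vendor 6, Vendor S, Vendor G: unused.
Cost = 5×30 + 9×100 = 1050.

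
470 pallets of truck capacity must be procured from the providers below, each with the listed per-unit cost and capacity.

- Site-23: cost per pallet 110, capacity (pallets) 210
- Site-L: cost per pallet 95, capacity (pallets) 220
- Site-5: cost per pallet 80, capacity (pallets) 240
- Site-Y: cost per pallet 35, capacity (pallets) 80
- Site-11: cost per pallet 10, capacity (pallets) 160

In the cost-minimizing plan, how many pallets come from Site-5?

230

Fill from the cheapest provider first.
Site-11 (10): use full 160 — 310 pallets to go.
Site-Y at 35: take all 80 pallets — 230 still needed.
Site-5 at 80: take 230 of its 240 — requirement met.
Site-L, Site-23: unused.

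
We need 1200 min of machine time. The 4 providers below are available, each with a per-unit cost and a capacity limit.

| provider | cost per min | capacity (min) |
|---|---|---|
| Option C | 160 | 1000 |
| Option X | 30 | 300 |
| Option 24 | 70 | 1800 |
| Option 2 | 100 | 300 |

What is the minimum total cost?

72000

Fill from the cheapest provider first.
Option X at 30: take all 300 min — 900 still needed.
Take 900 from Option 24 at 70 to finish.
Option 2, Option C: unused.
Cost = 300×30 + 900×70 = 72000.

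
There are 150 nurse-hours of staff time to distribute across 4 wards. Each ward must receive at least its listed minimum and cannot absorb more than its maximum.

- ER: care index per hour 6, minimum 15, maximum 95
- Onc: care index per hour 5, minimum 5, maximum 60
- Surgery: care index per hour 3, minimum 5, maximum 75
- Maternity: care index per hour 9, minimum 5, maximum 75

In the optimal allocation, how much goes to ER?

65

Meeting every minimum uses 15+5+5+5 = 30 nurse-hours, leaving 120.
Order the wards by care index per hour: Maternity 9 > ER 6 > Onc 5 > Surgery 3.
Give Maternity 70 more to hit its cap of 75 ; 50 left.
ER has room for 80 more but only 50 remain, so it gets 65.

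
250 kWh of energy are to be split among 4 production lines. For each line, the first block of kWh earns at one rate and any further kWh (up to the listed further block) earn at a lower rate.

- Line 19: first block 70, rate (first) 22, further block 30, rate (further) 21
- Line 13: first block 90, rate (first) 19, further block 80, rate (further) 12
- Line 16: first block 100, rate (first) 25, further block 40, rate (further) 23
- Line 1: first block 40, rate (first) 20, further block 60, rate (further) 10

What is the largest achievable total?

5790

Treat each block as its own option and order by rate: Line 16/tier1 25 > Line 16/tier2 23 > Line 19/tier1 22 > Line 19/tier2 21 > Line 1/tier1 20 > Line 13/tier1 19 > Line 13/tier2 12 > Line 1/tier2 10.
Fill Line 16 tier1 block (100 at 25) ; 150 left.
Fill Line 16 tier2 block (40 at 23) ; 110 left.
Line 19 tier1 at 22: fill all 70 ; 40 left.
Line 19 tier2 at 21: fill all 30 ; 10 left.
Line 1 tier1 at 20: only 10 left, fill 10.
Total = 25×100 + 23×40 + 22×70 + 21×30 + 20×10 = 5790.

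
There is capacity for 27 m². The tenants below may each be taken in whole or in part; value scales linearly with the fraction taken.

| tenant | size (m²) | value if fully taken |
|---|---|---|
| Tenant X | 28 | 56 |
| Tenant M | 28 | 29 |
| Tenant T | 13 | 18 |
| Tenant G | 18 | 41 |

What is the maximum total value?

Sort by value density: Tenant G 41/18≈2.28, Tenant X 56/28≈2, Tenant T 18/13≈1.38, Tenant M 29/28≈1.04.
All 18 m² of Tenant G fit (value 41) → 9 remain.
Only 9 m² remain; take 9/28 of Tenant X for value 56×9/28 = 18.
Total value = 59.

59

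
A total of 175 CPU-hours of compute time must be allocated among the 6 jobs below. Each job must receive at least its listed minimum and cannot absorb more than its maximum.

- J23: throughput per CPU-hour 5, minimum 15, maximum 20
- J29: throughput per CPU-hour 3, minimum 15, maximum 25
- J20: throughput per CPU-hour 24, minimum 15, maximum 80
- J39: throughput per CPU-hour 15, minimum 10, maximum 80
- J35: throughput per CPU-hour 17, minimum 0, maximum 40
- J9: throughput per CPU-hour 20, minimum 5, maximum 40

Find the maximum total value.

Meeting every minimum uses 15+15+15+10+0+5 = 60 CPU-hours, leaving 115.
Rank by throughput per CPU-hour: J20 24 > J9 20 > J35 17 > J39 15 > J23 5 > J29 3.
Give J20 65 more to hit its cap of 80 → 50 left.
J9: +35 to 40 (cap) → 15 left.
Only 15 left; J35 takes them to reach 15.
Total = 5×15 + 3×15 + 24×80 + 15×10 + 17×15 + 20×40 = 3245.

3245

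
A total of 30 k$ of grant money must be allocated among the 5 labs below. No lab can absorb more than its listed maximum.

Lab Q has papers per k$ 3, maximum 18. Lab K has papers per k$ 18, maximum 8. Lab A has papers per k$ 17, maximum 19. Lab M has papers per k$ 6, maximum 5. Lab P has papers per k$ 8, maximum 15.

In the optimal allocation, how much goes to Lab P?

Order the labs by papers per k$: Lab K 18 > Lab A 17 > Lab P 8 > Lab M 6 > Lab Q 3.
Give Lab K 8 to hit its cap of 8 → 22 left.
Give Lab A 19 to hit its cap of 19 → 3 left.
Lab P has room for 15 but only 3 remain, so it gets 3.

3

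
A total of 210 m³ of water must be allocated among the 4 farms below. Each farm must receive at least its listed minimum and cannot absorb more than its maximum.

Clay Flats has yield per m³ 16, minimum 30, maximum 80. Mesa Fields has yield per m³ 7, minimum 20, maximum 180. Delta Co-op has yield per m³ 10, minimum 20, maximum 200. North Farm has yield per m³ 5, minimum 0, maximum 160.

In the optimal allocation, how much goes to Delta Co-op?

Meeting every minimum uses 30+20+20+0 = 70 m³, leaving 140.
Order the farms by yield per m³: Clay Flats 16 > Delta Co-op 10 > Mesa Fields 7 > North Farm 5.
Clay Flats: +50 to 80 (cap) → 90 left.
Only 90 left; Delta Co-op takes them to reach 110.

110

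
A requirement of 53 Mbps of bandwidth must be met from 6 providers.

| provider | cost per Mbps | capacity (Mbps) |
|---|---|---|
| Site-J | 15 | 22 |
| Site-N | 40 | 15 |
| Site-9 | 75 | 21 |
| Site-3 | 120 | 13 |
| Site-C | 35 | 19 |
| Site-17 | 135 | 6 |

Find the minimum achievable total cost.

Fill from the cheapest provider first.
Site-J (15): use full 22 — 31 Mbps to go.
Site-C (35): use full 19 — 12 Mbps to go.
Take 12 from Site-N at 40 to finish.
Site-9, Site-3, Site-17: unused.
Cost = 22×15 + 19×35 + 12×40 = 1475.

1475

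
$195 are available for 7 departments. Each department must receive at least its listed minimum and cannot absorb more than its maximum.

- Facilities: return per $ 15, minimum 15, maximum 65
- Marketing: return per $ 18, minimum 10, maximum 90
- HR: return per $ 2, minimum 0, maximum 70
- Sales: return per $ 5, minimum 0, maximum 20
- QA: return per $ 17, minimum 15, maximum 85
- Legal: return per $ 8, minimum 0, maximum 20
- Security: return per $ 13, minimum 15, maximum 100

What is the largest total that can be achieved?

Meeting every minimum uses 15+10+0+0+15+0+15 = 55 $, leaving 140.
Highest return per $ first: Marketing 18 > QA 17 > Facilities 15 > Security 13 > Legal 8 > Sales 5 > HR 2.
Marketing: +80 to 90 (cap) → 60 left.
Only 60 left; QA takes them to reach 75.
Total = 15×15 + 18×90 + 17×75 + 13×15 = 3315.

3315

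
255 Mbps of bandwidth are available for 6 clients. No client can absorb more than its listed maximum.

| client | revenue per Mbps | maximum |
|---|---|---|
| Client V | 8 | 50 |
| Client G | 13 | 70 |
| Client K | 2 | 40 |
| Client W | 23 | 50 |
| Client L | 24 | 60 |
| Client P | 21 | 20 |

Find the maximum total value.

4330

Highest revenue per Mbps first: Client L 24 > Client W 23 > Client P 21 > Client G 13 > Client V 8 > Client K 2.
Client L takes 60 to reach its cap of 60 — 195 left.
Client W: +50 to 50 (cap) — 145 left.
Client P takes 20 to reach its cap of 20 — 125 left.
Give Client G 70 to hit its cap of 70 — 55 left.
Client V: +50 to 50 (cap) — 5 left.
Only 5 left; Client K takes them to reach 5.
Total = 8×50 + 13×70 + 2×5 + 23×50 + 24×60 + 21×20 = 4330.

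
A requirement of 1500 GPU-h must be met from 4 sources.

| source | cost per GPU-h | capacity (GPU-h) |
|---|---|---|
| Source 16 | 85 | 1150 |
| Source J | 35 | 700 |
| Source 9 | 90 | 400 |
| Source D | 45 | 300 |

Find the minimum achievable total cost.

80500

Fill from the cheapest source first.
Source J (35): use full 700 — 800 GPU-h to go.
Take 300 from Source D at 45 — need 500 more.
Source 16 at 85: take 500 of its 1150 — requirement met.
Source 9: unused.
Cost = 700×35 + 300×45 + 500×85 = 80500.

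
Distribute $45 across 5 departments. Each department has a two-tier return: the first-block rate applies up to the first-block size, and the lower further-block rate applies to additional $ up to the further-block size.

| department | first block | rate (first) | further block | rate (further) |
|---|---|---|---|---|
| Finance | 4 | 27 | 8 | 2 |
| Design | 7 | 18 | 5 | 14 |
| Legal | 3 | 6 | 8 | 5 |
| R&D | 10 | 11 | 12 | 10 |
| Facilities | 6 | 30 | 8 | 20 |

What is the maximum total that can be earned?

804

Treat each block as its own option and order by rate: Facilities/T1 30 > Finance/T1 27 > Facilities/T2 20 > Design/T1 18 > Design/T2 14 > R&D/T1 11 > R&D/T2 10 > Legal/T1 6 > Legal/T2 5 > Finance/T2 2.
Facilities/T1 (30): +6 → 39 left.
Finance/T1 (27): +4 → 35 left.
Facilities/T2 (20): +8 → 27 left.
Fill Design T1 block (7 at 18) → 20 left.
Fill Design T2 block (5 at 14) → 15 left.
R&D/T1 (11): +10 → 5 left.
5 remain; put them into R&D T2 at 10.
Total = 30×6 + 27×4 + 20×8 + 18×7 + 14×5 + 11×10 + 10×5 = 804.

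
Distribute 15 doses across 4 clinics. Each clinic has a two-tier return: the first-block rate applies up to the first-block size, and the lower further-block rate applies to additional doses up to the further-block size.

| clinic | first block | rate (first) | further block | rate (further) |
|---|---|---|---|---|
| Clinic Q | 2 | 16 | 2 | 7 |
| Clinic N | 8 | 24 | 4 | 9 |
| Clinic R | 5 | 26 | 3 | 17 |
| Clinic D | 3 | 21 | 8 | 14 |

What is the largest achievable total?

Treat each block as its own option and order by rate: Clinic R/first 26 > Clinic N/first 24 > Clinic D/first 21 > Clinic R/second 17 > Clinic Q/first 16 > Clinic D/second 14 > Clinic N/second 9 > Clinic Q/second 7.
Clinic R/first (26): +5 — 10 left.
Clinic N first at 24: fill all 8 — 2 left.
2 remain; put them into Clinic D first at 21.
Total = 26×5 + 24×8 + 21×2 = 364.

364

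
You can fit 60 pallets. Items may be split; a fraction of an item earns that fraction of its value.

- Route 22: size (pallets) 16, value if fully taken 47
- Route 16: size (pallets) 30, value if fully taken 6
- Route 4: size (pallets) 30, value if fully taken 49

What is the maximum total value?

Rank by value-to-size ratio: Route 22 47/16≈2.94, Route 4 49/30≈1.63, Route 16 6/30≈0.2.
Route 22: take in full, 16 pallets for value 47 → 44 left.
Take all of Route 4 (30 pallets, value 49) → 14 pallets left.
Fill the last 14 pallets with part of Route 16: 14/30 of it earns 2.8.
Total value = 98.8.

98.8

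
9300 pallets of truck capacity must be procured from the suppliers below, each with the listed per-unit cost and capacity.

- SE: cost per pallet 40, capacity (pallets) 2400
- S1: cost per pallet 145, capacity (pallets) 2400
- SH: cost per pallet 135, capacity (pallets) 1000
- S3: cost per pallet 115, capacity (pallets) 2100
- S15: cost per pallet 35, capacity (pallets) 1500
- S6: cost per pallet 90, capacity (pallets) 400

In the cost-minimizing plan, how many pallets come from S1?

Cheapest first:
Take 1500 from S15 at 35 — need 7800 more.
SE at 40: take all 2400 pallets — 5400 still needed.
Take 400 from S6 at 90 — need 5000 more.
Take 2100 from S3 at 115 — need 2900 more.
SH (135): use full 1000 — 1900 pallets to go.
S1 at 145: take 1900 of its 2400 — requirement met.

1900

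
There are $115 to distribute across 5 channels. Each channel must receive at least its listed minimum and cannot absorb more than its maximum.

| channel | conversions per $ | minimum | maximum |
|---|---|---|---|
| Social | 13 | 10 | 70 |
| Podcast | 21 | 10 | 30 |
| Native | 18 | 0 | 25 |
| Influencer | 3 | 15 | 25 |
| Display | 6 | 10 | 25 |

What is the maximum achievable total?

Meeting every minimum uses 10+10+0+15+10 = 45 $, leaving 70.
Highest conversions per $ first: Podcast 21 > Native 18 > Social 13 > Display 6 > Influencer 3.
Give Podcast 20 more to hit its cap of 30 — 50 left.
Native: +25 to 25 (cap) — 25 left.
Social has room for 60 more but only 25 remain, so it gets 35.
Total = 13×35 + 21×30 + 18×25 + 3×15 + 6×10 = 1640.

1640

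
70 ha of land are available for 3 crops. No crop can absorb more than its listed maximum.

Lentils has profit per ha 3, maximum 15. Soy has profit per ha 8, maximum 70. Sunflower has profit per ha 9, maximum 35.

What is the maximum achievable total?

595

Highest profit per ha first: Sunflower 9 > Soy 8 > Lentils 3.
Sunflower takes 35 to reach its cap of 35 → 35 left.
Soy: +35 (room for 70) → 35. Pool exhausted.
Total = 8×35 + 9×35 = 595.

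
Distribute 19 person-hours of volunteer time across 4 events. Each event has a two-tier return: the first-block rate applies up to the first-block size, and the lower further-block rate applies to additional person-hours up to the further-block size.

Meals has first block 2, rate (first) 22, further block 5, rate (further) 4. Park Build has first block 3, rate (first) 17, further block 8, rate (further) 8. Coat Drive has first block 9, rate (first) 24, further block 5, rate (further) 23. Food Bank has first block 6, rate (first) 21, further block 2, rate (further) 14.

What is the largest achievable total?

Rank every tier by rate: Coat Drive/tier1 24 > Coat Drive/tier2 23 > Meals/tier1 22 > Food Bank/tier1 21 > Park Build/tier1 17 > Food Bank/tier2 14 > Park Build/tier2 8 > Meals/tier2 4.
Coat Drive tier1 at 24: fill all 9 ; 10 left.
Coat Drive tier2 at 23: fill all 5 ; 5 left.
Meals/tier1 (22): +2 ; 3 left.
Food Bank/tier1: +3 of 6 at 21; pool empty.
Total = 24×9 + 23×5 + 22×2 + 21×3 = 438.

438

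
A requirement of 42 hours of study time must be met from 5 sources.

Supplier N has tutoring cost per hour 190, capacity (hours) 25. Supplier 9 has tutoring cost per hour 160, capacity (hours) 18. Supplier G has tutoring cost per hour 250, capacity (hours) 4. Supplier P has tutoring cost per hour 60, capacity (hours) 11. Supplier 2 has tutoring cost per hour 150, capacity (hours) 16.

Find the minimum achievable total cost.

5460

Cheapest first:
Take 11 from Supplier P at 60 → need 31 more.
Supplier 2 at 150: take all 16 hours → 15 still needed.
Supplier 9 at 160: take 15 of its 18 → requirement met.
Supplier N, Supplier G: unused.
Cost = 11×60 + 16×150 + 15×160 = 5460.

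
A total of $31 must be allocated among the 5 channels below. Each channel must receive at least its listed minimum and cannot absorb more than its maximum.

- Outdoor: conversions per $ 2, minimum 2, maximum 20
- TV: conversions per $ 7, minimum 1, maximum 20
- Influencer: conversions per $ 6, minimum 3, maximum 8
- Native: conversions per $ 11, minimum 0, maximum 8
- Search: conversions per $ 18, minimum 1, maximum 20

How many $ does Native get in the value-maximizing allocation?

5

Meeting every minimum uses 2+1+3+0+1 = 7 $, leaving 24.
Order the channels by conversions per $: Search 18 > Native 11 > TV 7 > Influencer 6 > Outdoor 2.
Search: +19 to 20 (cap) — 5 left.
Only 5 left; Native takes them to reach 5.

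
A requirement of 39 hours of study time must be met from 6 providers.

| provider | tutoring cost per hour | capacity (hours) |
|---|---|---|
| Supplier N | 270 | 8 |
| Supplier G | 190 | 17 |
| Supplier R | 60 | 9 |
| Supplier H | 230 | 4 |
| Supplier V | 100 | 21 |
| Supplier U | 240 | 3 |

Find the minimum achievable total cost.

Cheapest first:
Supplier R at 60: take all 9 hours → 30 still needed.
Take 21 from Supplier V at 100 → need 9 more.
Supplier G (190): take the remaining 9 → done.
Supplier H, Supplier U, Supplier N: unused.
Cost = 9×60 + 21×100 + 9×190 = 4350.

4350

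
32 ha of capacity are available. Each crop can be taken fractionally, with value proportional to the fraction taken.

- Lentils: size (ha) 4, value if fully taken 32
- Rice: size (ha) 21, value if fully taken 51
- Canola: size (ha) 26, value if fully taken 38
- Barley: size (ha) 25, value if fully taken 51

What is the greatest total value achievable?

Rank by value-to-size ratio: Lentils 32/4≈8, Rice 51/21≈2.43, Barley 51/25≈2.04, Canola 38/26≈1.46.
Lentils: take in full, 4 ha for value 32 — 28 left.
All 21 ha of Rice fit (value 51) — 7 remain.
7 ha left: a 7/25 share of Barley gives 51×7/25 = 14.28.
Total value = 97.28.

97.28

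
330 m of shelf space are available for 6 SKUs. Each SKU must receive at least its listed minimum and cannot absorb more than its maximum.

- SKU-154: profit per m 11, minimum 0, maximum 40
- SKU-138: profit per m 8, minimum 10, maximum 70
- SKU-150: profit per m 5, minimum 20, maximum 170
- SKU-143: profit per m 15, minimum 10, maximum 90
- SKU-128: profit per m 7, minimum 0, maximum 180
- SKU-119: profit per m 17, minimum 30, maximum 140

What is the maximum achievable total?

Meeting every minimum uses 0+10+20+10+0+30 = 70 m, leaving 260.
Highest profit per m first: SKU-119 17 > SKU-143 15 > SKU-154 11 > SKU-138 8 > SKU-128 7 > SKU-150 5.
Give SKU-119 110 more to hit its cap of 140 ; 150 left.
SKU-143: +80 to 90 (cap) ; 70 left.
Give SKU-154 40 more to hit its cap of 40 ; 30 left.
SKU-138 has room for 60 more but only 30 remain, so it gets 40.
Total = 11×40 + 8×40 + 5×20 + 15×90 + 17×140 = 4590.

4590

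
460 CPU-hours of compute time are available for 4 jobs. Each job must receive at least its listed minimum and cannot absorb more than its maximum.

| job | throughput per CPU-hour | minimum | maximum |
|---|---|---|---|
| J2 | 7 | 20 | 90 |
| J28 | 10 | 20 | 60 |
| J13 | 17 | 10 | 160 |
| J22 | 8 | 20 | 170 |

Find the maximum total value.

5170

Meeting every minimum uses 20+20+10+20 = 70 CPU-hours, leaving 390.
Rank by throughput per CPU-hour: J13 17 > J28 10 > J22 8 > J2 7.
Give J13 150 more to hit its cap of 160 ; 240 left.
Give J28 40 more to hit its cap of 60 ; 200 left.
J22 takes 150 more to reach its cap of 170 ; 50 left.
J2: +50 (room for 70) → 70. Pool exhausted.
Total = 7×70 + 10×60 + 17×160 + 8×170 = 5170.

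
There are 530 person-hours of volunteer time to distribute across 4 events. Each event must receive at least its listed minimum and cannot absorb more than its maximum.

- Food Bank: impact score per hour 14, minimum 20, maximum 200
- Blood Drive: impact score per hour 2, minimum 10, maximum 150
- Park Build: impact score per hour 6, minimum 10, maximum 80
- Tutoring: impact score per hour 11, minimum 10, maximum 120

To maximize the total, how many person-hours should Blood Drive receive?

130

Meeting every minimum uses 20+10+10+10 = 50 person-hours, leaving 480.
Highest impact score per hour first: Food Bank 14 > Tutoring 11 > Park Build 6 > Blood Drive 2.
Food Bank takes 180 more to reach its cap of 200 → 300 left.
Tutoring takes 110 more to reach its cap of 120 → 190 left.
Park Build: +70 to 80 (cap) → 120 left.
Only 120 left; Blood Drive takes them to reach 130.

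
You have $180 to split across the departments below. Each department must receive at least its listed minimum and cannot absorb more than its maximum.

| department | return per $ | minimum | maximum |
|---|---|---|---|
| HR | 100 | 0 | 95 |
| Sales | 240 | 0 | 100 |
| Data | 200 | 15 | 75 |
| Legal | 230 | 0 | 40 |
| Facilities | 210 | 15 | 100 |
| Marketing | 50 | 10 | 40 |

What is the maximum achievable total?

39850

Meeting every minimum uses 0+0+15+0+15+10 = 40 $, leaving 140.
Order the departments by return per $: Sales 240 > Legal 230 > Facilities 210 > Data 200 > HR 100 > Marketing 50.
Sales takes 100 more to reach its cap of 100 → 40 left.
Legal: +40 to 40 (cap) → 0 left.
Total = 240×100 + 200×15 + 230×40 + 210×15 + 50×10 = 39850.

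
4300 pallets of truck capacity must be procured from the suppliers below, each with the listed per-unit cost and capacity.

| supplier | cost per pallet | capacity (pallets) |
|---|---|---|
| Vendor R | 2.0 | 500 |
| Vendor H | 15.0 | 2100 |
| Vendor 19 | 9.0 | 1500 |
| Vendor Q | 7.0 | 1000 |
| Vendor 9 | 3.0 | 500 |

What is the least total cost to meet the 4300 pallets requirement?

35000

Use suppliers in increasing cost order.
Vendor R (2.0): use full 500 — 3800 pallets to go.
Vendor 9 at 3.0: take all 500 pallets — 3300 still needed.
Vendor Q at 7.0: take all 1000 pallets — 2300 still needed.
Vendor 19 at 9.0: take all 1500 pallets — 800 still needed.
Vendor H at 15.0: take 800 of its 2100 — requirement met.
Cost = 500×2.0 + 500×3.0 + 1000×7.0 + 1500×9.0 + 800×15.0 = 35000.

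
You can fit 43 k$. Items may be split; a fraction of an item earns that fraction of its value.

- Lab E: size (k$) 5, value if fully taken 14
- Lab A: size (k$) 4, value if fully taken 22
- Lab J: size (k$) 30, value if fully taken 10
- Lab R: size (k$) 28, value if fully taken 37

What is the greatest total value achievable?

75

Best value per unit of size first: Lab A 22/4≈5.5, Lab E 14/5≈2.8, Lab R 37/28≈1.32, Lab J 10/30≈0.333.
Take all of Lab A (4 k$, value 22) — 39 k$ left.
Take all of Lab E (5 k$, value 14) — 34 k$ left.
All 28 k$ of Lab R fit (value 37) — 6 remain.
Fill the last 6 k$ with part of Lab J: 6/30 of it earns 2.
Total value = 75.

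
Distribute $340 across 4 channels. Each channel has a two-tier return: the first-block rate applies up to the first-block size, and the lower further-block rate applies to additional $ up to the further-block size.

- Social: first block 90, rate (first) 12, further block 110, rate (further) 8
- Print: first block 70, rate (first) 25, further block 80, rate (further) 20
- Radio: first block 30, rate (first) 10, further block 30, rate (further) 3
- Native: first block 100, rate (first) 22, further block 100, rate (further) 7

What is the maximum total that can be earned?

Order all 8 blocks by rate: Print/first 25 > Native/first 22 > Print/second 20 > Social/first 12 > Radio/first 10 > Social/second 8 > Native/second 7 > Radio/second 3.
Fill Print first block (70 at 25) → 270 left.
Native/first (22): +100 → 170 left.
Print/second (20): +80 → 90 left.
Social/first (12): +90 → 0 left.
Total = 25×70 + 22×100 + 20×80 + 12×90 = 6630.

6630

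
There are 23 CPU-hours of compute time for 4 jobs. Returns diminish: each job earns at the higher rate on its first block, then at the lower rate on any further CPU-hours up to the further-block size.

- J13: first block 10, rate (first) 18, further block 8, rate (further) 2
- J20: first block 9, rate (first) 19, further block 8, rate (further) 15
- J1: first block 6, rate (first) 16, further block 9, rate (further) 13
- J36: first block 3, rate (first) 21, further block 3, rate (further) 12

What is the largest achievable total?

430

Rank every tier by rate: J36/tier1 21 > J20/tier1 19 > J13/tier1 18 > J1/tier1 16 > J20/tier2 15 > J1/tier2 13 > J36/tier2 12 > J13/tier2 2.
Fill J36 tier1 block (3 at 21) → 20 left.
J20/tier1 (19): +9 → 11 left.
J13 tier1 at 18: fill all 10 → 1 left.
J1/tier1: +1 of 6 at 16; pool empty.
Total = 21×3 + 19×9 + 18×10 + 16×1 = 430.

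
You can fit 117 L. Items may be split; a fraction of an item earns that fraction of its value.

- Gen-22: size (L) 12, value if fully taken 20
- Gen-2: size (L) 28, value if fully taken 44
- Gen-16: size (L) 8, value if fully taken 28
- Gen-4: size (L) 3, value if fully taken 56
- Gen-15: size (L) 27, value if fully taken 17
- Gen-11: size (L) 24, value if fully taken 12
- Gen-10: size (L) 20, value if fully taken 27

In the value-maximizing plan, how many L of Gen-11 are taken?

Best value per unit of size first: Gen-4 56/3≈18.7, Gen-16 28/8≈3.5, Gen-22 20/12≈1.67, Gen-2 44/28≈1.57, Gen-10 27/20≈1.35, Gen-15 17/27≈0.63, Gen-11 12/24≈0.5.
Gen-4: take in full, 3 L for value 56 ; 114 left.
Gen-16: take in full, 8 L for value 28 ; 106 left.
Take all of Gen-22 (12 L, value 20) ; 94 L left.
Take all of Gen-2 (28 L, value 44) ; 66 L left.
All 20 L of Gen-10 fit (value 27) ; 46 remain.
Gen-15: take in full, 27 L for value 17 ; 19 left.
Only 19 L remain; take 19/24 of Gen-11 for value 12×19/24 = 9.5.

19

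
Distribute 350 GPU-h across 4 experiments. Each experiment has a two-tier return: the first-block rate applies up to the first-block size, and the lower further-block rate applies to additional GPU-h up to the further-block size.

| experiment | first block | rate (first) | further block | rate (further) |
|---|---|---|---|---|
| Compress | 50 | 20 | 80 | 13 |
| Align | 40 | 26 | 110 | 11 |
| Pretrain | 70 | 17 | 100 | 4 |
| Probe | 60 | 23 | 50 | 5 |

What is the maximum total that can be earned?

6200

Rank every tier by rate: Align/first 26 > Probe/first 23 > Compress/first 20 > Pretrain/first 17 > Compress/second 13 > Align/second 11 > Probe/second 5 > Pretrain/second 4.
Align/first (26): +40 — 310 left.
Probe first at 23: fill all 60 — 250 left.
Compress first at 20: fill all 50 — 200 left.
Fill Pretrain first block (70 at 17) — 130 left.
Compress second at 13: fill all 80 — 50 left.
50 remain; put them into Align second at 11.
Total = 26×40 + 23×60 + 20×50 + 17×70 + 13×80 + 11×50 = 6200.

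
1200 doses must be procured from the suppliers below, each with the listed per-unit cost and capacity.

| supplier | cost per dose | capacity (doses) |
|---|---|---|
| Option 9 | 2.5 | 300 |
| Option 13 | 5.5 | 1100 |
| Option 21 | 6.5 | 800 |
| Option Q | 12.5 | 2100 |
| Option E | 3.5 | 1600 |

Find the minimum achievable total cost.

3900

Cheapest first:
Option 9 at 2.5: take all 300 doses ; 900 still needed.
Option E at 3.5: take 900 of its 1600 ; requirement met.
Option 13, Option 21, Option Q: unused.
Cost = 300×2.5 + 900×3.5 = 3900.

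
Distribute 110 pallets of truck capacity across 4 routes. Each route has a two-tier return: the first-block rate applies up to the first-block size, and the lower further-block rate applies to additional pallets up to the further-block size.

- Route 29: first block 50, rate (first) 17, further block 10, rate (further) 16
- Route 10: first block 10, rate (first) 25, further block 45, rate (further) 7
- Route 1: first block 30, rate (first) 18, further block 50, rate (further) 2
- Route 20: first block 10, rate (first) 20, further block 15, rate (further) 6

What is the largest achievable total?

Order all 8 blocks by rate: Route 10/T1 25 > Route 20/T1 20 > Route 1/T1 18 > Route 29/T1 17 > Route 29/T2 16 > Route 10/T2 7 > Route 20/T2 6 > Route 1/T2 2.
Route 10 T1 at 25: fill all 10 — 100 left.
Route 20 T1 at 20: fill all 10 — 90 left.
Route 1 T1 at 18: fill all 30 — 60 left.
Fill Route 29 T1 block (50 at 17) — 10 left.
Route 29 T2 at 16: fill all 10 — 0 left.
Total = 25×10 + 20×10 + 18×30 + 17×50 + 16×10 = 2000.

2000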